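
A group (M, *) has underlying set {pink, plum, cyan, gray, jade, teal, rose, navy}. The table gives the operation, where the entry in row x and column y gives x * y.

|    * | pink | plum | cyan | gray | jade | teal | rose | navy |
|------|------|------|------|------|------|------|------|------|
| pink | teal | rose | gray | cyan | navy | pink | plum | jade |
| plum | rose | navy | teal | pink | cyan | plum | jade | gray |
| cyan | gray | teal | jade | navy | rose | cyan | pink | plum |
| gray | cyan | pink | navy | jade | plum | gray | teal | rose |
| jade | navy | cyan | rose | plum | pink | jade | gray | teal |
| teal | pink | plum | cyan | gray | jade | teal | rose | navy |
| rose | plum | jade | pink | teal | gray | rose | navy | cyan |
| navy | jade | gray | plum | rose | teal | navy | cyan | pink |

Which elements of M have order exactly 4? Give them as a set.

{jade, navy}

Identity is teal. Compute the order of each non-identity element by repeated multiplication:
  pink: pink → teal  (order 2)
  plum: plum → navy → gray → pink → rose → jade → cyan → teal  (order 8)
  cyan: cyan → jade → rose → pink → gray → navy → plum → teal  (order 8)
  gray: gray → jade → plum → pink → cyan → navy → rose → teal  (order 8)
  jade: jade → pink → navy → teal  (order 4)
  rose: rose → navy → cyan → pink → plum → jade → gray → teal  (order 8)
  navy: navy → pink → jade → teal  (order 4)
Elements of order 4: {jade, navy}.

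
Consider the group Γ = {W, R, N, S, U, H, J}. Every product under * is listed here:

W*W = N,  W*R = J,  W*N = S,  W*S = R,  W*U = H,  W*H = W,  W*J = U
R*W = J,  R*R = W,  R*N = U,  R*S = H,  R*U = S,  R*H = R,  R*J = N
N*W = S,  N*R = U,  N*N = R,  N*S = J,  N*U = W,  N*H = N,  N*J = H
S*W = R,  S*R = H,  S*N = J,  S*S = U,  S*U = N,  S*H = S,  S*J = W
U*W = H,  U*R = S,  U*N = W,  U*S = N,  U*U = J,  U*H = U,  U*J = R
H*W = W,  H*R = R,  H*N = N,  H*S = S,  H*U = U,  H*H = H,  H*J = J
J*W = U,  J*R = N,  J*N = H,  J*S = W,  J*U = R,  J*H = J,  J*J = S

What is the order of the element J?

The identity element is H (its row matches the header).
J^1 = J
J^2 = J * J = S
J^3 = S * J = W
J^4 = W * J = U
J^5 = U * J = R
J^6 = R * J = N
J^7 = N * J = H
The first power of J equal to the identity is J^7, so ord(J) = 7.
(Structurally, Γ here is isomorphic to the cyclic group Z_7.)

7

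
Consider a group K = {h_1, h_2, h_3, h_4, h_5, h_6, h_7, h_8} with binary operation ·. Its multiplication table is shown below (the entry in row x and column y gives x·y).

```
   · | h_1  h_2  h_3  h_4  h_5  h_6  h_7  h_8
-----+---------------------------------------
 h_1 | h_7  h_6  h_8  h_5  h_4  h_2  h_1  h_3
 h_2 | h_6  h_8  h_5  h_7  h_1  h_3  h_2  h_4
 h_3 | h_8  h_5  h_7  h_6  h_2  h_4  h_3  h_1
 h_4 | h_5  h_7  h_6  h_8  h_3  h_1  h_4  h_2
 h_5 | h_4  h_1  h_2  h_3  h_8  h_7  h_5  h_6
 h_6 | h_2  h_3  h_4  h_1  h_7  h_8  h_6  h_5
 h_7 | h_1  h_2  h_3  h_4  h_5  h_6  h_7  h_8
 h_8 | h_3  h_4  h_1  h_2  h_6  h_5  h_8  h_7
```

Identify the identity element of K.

The identity e satisfies e·x = x for all x, so its row in the table reproduces the column headers.
Row h_7 reads: h_1, h_2, h_3, h_4, h_5, h_6, h_7, h_8 — exactly the header order. So h_7 is the identity.

h_7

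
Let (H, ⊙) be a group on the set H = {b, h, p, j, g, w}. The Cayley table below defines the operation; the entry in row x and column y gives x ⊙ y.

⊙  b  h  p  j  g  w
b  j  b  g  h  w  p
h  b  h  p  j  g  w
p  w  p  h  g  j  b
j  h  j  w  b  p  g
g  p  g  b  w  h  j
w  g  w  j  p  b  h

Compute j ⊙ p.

w

Read row j, column p: j ⊙ p = w.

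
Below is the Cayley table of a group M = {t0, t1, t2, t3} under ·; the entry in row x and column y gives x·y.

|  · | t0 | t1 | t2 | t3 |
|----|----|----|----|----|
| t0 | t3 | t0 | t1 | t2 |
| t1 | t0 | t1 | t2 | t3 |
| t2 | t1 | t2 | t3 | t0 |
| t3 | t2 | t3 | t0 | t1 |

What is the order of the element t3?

2

The identity element is t1 (its row matches the header).
t3^1 = t3
t3^2 = t3·t3 = t1
The first power of t3 equal to the identity is t3^2, so ord(t3) = 2.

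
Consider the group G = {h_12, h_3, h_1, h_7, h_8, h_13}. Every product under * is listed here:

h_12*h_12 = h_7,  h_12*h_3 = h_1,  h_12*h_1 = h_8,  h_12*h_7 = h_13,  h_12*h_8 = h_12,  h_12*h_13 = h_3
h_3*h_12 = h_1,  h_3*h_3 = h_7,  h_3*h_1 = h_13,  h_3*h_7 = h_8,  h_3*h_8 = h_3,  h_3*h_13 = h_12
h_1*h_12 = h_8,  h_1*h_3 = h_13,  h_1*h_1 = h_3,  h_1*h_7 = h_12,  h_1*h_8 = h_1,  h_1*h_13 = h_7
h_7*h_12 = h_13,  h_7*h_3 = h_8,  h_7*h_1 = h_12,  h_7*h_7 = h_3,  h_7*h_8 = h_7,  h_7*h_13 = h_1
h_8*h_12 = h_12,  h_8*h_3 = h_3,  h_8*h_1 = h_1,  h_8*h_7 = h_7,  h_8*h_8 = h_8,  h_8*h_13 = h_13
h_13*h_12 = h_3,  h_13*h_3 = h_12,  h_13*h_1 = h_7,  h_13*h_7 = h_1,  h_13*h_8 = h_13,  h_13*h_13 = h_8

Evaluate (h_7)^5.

h_7^1 = h_7
h_7^2 = h_7 * h_7 = h_3
h_7^3 = h_3 * h_7 = h_8
h_7^4 = h_8 * h_7 = h_7
h_7^5 = h_7 * h_7 = h_3

h_3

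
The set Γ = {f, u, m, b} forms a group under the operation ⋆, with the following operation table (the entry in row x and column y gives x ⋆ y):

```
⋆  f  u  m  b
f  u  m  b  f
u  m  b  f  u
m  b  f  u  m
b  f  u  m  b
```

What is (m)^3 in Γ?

f

m^1 = m
m^2 = m ⋆ m = u
m^3 = u ⋆ m = f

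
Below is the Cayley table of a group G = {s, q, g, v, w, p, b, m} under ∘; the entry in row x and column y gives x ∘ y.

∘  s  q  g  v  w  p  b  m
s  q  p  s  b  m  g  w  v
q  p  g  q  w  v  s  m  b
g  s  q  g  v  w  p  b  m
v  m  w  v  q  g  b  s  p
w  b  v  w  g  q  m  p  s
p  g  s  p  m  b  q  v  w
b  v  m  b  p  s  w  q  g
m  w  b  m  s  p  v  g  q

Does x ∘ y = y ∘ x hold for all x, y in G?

p ∘ m = w but m ∘ p = v.
Since p and m do not commute, G is not abelian.

No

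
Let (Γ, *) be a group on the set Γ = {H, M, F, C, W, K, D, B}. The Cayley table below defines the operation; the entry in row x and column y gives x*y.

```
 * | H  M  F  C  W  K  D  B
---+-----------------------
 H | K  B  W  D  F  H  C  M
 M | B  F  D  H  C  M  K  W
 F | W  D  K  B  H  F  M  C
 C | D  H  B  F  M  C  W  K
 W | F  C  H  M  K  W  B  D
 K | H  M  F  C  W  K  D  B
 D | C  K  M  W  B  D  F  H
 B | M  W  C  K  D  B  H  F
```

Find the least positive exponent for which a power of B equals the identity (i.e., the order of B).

The identity element is K (its row matches the header).
B^1 = B
B^2 = B*B = F
B^3 = F*B = C
B^4 = C*B = K
The first power of B equal to the identity is B^4, so ord(B) = 4.

4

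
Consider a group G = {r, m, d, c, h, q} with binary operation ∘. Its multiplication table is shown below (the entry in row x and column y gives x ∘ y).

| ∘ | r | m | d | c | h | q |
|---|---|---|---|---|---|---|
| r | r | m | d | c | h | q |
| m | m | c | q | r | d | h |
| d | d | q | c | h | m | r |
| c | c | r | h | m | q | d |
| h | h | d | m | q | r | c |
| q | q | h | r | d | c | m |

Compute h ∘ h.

r

Read row h, column h: h ∘ h = r.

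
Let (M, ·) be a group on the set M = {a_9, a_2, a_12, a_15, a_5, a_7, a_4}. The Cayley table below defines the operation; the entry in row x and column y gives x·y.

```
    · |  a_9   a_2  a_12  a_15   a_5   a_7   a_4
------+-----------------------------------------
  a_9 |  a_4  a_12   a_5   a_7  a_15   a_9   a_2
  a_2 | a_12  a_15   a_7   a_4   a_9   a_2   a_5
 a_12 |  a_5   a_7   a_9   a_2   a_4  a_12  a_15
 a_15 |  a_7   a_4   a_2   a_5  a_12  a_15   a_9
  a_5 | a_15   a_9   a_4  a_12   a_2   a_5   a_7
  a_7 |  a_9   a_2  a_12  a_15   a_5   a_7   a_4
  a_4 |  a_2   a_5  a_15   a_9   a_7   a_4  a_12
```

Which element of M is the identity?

a_7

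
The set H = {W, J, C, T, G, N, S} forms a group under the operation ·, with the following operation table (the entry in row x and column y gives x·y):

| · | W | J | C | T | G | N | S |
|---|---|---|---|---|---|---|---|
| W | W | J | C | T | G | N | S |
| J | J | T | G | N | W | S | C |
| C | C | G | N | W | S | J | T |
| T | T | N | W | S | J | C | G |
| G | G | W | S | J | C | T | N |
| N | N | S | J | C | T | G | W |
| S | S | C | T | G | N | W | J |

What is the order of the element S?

7

The identity element is W (its row matches the header).
S^1 = S
S^2 = S·S = J
S^3 = J·S = C
S^4 = C·S = T
S^5 = T·S = G
S^6 = G·S = N
S^7 = N·S = W
The first power of S equal to the identity is S^7, so ord(S) = 7.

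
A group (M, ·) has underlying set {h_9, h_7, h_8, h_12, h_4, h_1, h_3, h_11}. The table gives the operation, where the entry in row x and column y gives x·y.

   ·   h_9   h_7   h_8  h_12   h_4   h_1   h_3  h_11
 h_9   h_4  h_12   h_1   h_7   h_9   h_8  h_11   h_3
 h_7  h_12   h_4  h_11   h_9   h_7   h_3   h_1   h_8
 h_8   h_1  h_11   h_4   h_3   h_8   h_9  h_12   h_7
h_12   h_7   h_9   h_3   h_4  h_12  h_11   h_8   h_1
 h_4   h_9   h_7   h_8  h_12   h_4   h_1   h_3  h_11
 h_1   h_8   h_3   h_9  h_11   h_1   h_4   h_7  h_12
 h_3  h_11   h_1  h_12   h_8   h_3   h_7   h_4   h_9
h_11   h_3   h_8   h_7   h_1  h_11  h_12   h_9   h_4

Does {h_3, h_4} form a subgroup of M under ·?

Yes

{h_3, h_4} contains the identity h_4.
Checking products: every product of two elements of {h_3, h_4} (read from the table) lies in {h_3, h_4}, so the set is closed.
In a finite group, a nonempty closed subset is a subgroup. So {h_3, h_4} ≤ M.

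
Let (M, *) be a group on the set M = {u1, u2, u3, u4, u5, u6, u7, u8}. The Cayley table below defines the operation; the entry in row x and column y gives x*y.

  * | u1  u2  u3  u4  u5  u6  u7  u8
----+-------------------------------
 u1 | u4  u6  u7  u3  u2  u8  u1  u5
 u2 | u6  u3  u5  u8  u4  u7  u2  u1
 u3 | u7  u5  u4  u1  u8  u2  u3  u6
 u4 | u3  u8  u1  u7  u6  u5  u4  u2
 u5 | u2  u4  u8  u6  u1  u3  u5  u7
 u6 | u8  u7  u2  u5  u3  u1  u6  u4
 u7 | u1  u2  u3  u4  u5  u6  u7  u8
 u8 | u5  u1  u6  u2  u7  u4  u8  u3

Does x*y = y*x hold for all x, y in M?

Check whether the table is symmetric across its main diagonal.
Every entry (row x, col y) equals the entry (row y, col x), so M is abelian.

Yes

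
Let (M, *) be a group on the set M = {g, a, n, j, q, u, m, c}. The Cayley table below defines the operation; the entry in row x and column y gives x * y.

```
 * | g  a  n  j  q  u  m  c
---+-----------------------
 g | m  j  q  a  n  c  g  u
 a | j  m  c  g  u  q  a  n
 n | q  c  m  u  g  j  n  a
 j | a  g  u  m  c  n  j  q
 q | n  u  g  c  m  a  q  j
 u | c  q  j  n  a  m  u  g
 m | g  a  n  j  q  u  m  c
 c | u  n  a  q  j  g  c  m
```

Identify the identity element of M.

The identity e satisfies e * x = x for all x, so its row in the table reproduces the column headers.
Row m reads: g, a, n, j, q, u, m, c — exactly the header order. So m is the identity.

m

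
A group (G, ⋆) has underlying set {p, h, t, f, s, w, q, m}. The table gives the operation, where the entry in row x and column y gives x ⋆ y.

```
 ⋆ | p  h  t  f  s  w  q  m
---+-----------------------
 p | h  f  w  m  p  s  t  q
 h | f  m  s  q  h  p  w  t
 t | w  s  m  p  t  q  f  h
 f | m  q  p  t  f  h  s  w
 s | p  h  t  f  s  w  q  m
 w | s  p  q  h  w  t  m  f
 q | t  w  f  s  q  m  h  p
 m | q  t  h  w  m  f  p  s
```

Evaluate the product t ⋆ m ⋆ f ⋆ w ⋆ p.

q

t ⋆ m = h
h ⋆ f = q
q ⋆ w = m
m ⋆ p = q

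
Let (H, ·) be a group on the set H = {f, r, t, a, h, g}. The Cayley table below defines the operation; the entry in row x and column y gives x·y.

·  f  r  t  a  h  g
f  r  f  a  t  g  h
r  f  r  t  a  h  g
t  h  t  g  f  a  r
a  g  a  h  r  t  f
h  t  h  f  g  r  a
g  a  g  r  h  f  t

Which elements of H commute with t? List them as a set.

Compare row t with column t entry by entry.
g·t = r = t·g, so g commutes with t.
a·t = h but t·a = f, so a does not.
Collecting the elements that commute with t: C(t) = {g, r, t}.

{g, r, t}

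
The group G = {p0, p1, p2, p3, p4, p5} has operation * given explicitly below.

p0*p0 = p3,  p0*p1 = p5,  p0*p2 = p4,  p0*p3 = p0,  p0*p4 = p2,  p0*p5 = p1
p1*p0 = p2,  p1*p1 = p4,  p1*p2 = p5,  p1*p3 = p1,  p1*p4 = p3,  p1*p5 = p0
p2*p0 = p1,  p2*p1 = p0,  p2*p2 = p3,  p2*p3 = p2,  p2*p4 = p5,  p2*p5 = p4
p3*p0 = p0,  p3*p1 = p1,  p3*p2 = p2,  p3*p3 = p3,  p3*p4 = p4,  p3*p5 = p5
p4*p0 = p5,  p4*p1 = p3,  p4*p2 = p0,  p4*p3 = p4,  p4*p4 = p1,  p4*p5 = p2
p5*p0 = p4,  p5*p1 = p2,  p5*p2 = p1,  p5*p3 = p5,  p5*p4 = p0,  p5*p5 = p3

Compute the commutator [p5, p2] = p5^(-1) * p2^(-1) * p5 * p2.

Identity is p3; from the table p5^(-1) = p5 and p2^(-1) = p2.
p5 * p2 = p1
p1 * p5 = p0
p0 * p2 = p4

p4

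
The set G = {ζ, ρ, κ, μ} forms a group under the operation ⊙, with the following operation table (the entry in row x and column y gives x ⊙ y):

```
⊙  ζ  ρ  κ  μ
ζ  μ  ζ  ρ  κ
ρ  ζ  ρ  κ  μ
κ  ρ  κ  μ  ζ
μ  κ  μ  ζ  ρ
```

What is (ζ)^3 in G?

κ

ζ^1 = ζ
ζ^2 = ζ ⊙ ζ = μ
ζ^3 = μ ⊙ ζ = κ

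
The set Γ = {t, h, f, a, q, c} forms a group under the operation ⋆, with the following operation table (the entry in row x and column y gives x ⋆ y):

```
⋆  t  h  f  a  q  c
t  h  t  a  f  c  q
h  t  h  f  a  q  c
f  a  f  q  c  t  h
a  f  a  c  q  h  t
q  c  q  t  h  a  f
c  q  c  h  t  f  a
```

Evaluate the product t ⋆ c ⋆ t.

t ⋆ c = q
q ⋆ t = c

c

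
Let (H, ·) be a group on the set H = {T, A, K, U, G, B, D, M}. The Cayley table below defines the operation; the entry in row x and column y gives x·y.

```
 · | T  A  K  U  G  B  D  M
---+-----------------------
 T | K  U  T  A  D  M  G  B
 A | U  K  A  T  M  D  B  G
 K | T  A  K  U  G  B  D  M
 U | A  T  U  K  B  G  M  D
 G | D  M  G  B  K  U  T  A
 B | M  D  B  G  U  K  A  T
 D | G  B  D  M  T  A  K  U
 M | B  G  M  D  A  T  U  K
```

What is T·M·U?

G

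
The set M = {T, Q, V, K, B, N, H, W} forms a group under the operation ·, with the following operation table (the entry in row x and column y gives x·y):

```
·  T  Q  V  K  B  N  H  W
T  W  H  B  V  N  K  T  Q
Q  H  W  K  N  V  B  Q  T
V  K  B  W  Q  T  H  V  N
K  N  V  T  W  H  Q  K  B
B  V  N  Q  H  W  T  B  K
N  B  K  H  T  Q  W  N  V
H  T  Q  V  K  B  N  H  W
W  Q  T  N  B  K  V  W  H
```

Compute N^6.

W

N^1 = N
N^2 = N·N = W
N^3 = W·N = V
N^4 = V·N = H
N^5 = H·N = N
N^6 = N·N = W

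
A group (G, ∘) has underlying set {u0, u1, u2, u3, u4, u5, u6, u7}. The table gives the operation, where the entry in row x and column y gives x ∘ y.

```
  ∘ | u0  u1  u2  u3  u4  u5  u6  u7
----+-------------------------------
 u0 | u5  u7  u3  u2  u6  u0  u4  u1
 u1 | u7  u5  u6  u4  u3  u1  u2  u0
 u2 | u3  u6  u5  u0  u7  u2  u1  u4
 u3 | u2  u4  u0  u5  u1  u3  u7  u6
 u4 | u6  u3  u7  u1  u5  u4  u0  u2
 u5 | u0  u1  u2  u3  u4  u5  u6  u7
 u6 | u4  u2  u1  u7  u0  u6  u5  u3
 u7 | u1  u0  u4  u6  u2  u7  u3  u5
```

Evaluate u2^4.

u5

u2^1 = u2
u2^2 = u2 ∘ u2 = u5
u2^3 = u5 ∘ u2 = u2
u2^4 = u2 ∘ u2 = u5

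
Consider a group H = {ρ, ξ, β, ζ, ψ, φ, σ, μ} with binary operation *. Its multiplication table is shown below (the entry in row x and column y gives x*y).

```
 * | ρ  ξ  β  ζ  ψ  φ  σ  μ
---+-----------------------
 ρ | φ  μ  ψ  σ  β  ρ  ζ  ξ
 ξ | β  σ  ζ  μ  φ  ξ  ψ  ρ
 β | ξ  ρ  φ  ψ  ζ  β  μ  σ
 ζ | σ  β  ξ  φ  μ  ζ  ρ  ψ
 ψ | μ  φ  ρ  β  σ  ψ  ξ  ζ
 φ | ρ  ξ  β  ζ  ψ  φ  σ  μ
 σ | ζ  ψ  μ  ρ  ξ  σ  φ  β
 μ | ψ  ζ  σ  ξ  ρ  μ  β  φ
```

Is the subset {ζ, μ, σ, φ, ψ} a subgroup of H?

ψ*σ = ξ, which is not in {ζ, μ, σ, φ, ψ}.
The subset is not closed under *, so it is not a subgroup.
(Structurally, H here is isomorphic to the dihedral group D_4.)

No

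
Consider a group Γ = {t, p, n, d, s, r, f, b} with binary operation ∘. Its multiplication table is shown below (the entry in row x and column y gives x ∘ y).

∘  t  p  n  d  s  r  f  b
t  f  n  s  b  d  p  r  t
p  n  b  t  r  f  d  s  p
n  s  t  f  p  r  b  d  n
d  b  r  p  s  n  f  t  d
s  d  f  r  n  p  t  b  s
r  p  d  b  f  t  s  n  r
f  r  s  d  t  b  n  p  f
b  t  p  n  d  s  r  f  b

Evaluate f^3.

f^1 = f
f^2 = f ∘ f = p
f^3 = p ∘ f = s

s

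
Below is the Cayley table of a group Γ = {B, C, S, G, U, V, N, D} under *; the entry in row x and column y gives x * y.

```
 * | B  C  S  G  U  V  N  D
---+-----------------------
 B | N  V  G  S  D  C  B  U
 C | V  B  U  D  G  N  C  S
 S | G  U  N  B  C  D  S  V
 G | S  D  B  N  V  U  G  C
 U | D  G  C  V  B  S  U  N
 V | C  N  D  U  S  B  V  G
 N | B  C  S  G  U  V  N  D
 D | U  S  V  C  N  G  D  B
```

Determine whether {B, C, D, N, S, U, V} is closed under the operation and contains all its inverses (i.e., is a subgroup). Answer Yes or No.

No

V * D = G, which is not in {B, C, D, N, S, U, V}.
The subset is not closed under *, so it is not a subgroup.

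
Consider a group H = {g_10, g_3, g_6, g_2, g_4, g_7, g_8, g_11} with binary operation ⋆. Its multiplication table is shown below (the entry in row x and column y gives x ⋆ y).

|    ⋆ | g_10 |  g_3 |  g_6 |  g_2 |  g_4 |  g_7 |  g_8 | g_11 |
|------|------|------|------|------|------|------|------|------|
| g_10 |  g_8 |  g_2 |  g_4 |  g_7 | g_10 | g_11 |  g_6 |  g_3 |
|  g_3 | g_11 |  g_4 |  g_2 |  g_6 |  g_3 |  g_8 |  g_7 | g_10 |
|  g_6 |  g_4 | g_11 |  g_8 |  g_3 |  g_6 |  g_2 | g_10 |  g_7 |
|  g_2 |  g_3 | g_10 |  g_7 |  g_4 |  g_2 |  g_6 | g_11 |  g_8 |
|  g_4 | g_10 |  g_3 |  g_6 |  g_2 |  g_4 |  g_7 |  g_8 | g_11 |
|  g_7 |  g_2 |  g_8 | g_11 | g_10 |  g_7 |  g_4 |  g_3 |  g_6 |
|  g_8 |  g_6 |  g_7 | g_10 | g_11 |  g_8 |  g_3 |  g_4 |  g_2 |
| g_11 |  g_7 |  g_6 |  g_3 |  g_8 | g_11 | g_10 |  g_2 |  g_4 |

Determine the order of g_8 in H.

2

The identity element is g_4 (its row matches the header).
g_8^1 = g_8
g_8^2 = g_8 ⋆ g_8 = g_4
The first power of g_8 equal to the identity is g_8^2, so ord(g_8) = 2.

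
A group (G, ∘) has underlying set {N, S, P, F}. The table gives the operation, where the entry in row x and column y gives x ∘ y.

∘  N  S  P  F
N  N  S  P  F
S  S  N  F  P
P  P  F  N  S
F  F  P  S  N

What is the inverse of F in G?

First locate the identity: row N matches the header, so N is the identity.
Scan row F for N: F ∘ F = N. Hence F^(-1) = F.
(Structurally, G here is isomorphic to the Klein four-group V_4.)

F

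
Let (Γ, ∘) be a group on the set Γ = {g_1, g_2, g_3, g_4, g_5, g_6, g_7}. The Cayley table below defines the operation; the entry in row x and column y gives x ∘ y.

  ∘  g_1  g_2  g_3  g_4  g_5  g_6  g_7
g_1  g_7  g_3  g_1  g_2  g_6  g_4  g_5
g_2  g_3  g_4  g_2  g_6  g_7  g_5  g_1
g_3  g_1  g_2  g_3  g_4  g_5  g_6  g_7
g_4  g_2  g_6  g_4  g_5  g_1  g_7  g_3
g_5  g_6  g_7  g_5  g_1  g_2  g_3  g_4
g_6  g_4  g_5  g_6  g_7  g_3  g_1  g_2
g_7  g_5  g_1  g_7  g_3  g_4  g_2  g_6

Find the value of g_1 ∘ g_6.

Read row g_1, column g_6: g_1 ∘ g_6 = g_4.

g_4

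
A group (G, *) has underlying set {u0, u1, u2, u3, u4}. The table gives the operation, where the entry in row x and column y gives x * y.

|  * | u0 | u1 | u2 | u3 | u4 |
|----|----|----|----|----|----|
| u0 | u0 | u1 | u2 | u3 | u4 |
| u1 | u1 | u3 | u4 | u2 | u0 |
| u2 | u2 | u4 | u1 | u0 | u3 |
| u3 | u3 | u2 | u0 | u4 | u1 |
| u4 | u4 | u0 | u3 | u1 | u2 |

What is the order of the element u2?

The identity element is u0 (its row matches the header).
u2^1 = u2
u2^2 = u2 * u2 = u1
u2^3 = u1 * u2 = u4
u2^4 = u4 * u2 = u3
u2^5 = u3 * u2 = u0
The first power of u2 equal to the identity is u2^5, so ord(u2) = 5.
(Structurally, G here is isomorphic to the cyclic group Z_5.)

5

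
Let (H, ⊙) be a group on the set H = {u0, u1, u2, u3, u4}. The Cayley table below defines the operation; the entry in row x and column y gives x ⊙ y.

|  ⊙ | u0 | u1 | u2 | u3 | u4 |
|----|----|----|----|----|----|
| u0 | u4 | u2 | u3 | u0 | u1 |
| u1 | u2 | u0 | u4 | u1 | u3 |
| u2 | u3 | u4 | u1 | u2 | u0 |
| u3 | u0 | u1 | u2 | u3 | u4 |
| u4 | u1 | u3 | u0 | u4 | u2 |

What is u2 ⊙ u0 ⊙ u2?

u2 ⊙ u0 = u3
u3 ⊙ u2 = u2

u2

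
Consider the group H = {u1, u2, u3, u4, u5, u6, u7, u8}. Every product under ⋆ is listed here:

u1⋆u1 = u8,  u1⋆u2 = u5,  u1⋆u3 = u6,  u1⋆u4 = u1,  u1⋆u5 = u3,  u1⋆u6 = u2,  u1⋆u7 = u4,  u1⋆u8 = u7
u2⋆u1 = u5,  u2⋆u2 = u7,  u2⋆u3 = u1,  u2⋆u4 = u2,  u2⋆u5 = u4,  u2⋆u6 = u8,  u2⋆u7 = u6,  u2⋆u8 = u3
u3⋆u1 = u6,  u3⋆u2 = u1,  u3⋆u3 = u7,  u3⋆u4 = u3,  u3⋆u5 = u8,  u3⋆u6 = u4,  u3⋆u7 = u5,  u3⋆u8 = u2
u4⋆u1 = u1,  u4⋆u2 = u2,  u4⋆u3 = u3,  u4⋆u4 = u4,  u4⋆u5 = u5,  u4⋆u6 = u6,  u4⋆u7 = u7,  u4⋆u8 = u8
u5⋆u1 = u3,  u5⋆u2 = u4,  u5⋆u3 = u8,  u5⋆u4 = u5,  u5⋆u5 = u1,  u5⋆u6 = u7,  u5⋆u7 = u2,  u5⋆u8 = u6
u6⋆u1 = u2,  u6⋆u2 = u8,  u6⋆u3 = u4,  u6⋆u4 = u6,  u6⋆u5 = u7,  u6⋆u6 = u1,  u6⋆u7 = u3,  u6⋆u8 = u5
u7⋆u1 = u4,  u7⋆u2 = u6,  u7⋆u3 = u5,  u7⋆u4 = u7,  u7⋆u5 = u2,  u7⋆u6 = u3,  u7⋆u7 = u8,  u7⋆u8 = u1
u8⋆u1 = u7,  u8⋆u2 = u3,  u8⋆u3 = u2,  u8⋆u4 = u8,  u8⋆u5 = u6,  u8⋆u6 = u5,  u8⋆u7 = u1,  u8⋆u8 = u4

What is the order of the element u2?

8

The identity element is u4 (its row matches the header).
u2^1 = u2
u2^2 = u2 ⋆ u2 = u7
u2^3 = u7 ⋆ u2 = u6
u2^4 = u6 ⋆ u2 = u8
u2^5 = u8 ⋆ u2 = u3
u2^6 = u3 ⋆ u2 = u1
u2^7 = u1 ⋆ u2 = u5
u2^8 = u5 ⋆ u2 = u4
The first power of u2 equal to the identity is u2^8, so ord(u2) = 8.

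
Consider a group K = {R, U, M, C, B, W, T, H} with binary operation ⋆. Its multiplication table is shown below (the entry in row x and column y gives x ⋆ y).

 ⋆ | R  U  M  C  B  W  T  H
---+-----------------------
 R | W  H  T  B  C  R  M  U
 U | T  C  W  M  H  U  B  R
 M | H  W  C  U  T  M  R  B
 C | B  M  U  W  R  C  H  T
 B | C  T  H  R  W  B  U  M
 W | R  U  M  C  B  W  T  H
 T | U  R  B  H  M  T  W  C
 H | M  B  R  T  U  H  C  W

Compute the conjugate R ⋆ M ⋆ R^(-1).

U

The identity is W. In row R, the entry W sits in column R, so R^(-1) = R.
R ⋆ M = T
T ⋆ R = U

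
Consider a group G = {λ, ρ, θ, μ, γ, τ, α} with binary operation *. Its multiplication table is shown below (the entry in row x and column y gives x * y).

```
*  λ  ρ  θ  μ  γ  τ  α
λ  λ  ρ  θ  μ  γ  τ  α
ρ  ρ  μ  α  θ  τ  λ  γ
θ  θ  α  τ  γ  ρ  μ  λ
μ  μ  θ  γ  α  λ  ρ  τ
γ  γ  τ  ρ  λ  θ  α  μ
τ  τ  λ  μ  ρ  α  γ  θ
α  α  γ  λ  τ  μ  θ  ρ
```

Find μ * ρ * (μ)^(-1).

The identity is λ. In row μ, the entry λ sits in column γ, so μ^(-1) = γ.
μ * ρ = θ
θ * γ = ρ

ρ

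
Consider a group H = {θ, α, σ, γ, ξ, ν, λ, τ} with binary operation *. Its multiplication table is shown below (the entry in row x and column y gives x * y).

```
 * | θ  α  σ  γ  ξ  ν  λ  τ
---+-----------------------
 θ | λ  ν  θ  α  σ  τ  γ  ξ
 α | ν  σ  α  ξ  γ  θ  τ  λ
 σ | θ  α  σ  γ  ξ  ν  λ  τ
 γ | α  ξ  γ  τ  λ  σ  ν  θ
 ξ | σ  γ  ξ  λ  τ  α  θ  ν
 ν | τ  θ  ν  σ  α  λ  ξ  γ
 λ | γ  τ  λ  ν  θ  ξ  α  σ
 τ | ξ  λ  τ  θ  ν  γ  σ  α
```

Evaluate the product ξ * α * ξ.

λ

ξ * α = γ
γ * ξ = λ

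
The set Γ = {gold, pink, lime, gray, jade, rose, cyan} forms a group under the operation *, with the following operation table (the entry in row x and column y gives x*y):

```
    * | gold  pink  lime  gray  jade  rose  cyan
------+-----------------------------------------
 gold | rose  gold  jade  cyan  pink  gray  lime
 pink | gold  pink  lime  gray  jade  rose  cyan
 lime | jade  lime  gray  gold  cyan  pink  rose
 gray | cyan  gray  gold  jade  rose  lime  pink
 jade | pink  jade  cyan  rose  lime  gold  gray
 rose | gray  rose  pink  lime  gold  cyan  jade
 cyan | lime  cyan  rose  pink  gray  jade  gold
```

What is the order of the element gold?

7

The identity element is pink (its row matches the header).
gold^1 = gold
gold^2 = gold*gold = rose
gold^3 = rose*gold = gray
gold^4 = gray*gold = cyan
gold^5 = cyan*gold = lime
gold^6 = lime*gold = jade
gold^7 = jade*gold = pink
The first power of gold equal to the identity is gold^7, so ord(gold) = 7.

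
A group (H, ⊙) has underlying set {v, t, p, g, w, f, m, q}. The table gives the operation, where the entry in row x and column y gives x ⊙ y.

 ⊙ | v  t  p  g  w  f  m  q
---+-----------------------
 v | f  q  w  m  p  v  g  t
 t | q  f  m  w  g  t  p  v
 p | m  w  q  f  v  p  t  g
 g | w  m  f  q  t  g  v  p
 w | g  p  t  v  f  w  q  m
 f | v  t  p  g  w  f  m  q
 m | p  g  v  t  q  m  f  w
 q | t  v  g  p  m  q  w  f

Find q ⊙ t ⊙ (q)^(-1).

The identity is f. In row q, the entry f sits in column q, so q^(-1) = q.
q ⊙ t = v
v ⊙ q = t

t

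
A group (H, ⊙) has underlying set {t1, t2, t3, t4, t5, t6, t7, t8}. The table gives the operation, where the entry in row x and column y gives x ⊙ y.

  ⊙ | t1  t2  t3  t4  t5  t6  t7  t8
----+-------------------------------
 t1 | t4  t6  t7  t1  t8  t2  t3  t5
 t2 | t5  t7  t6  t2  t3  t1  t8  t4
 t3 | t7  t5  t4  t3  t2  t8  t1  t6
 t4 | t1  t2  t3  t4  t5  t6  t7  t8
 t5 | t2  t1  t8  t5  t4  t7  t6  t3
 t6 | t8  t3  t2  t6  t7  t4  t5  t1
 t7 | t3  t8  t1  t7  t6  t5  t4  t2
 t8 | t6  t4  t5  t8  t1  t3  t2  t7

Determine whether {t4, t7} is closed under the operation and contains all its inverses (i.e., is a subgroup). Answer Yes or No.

{t4, t7} contains the identity t4.
Checking products: every product of two elements of {t4, t7} (read from the table) lies in {t4, t7}, so the set is closed.
In a finite group, a nonempty closed subset is a subgroup. So {t4, t7} ≤ H.

Yes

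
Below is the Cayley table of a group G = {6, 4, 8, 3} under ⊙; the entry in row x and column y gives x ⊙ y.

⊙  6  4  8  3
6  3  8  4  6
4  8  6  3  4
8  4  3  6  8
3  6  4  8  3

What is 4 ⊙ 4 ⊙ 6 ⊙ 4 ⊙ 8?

4 ⊙ 4 = 6
6 ⊙ 6 = 3
3 ⊙ 4 = 4
4 ⊙ 8 = 3

3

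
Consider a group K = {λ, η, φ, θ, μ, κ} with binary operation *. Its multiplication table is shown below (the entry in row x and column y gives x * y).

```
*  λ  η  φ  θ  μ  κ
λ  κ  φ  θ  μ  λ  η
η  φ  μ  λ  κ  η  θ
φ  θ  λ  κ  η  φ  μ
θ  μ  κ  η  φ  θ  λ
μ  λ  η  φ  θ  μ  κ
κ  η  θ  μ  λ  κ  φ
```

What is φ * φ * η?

θ

φ * φ = κ
κ * η = θ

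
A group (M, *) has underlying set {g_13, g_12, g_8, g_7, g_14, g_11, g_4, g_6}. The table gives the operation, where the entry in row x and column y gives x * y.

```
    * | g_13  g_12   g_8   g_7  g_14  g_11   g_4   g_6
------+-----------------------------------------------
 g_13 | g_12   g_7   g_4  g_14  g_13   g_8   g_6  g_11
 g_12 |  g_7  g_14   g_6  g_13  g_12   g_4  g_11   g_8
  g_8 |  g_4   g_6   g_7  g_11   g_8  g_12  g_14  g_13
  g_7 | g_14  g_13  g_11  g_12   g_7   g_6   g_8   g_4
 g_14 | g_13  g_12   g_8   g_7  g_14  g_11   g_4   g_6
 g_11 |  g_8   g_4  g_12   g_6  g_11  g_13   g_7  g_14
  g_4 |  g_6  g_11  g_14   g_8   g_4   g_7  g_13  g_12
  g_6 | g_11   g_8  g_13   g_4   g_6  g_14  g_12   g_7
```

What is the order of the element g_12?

2

The identity element is g_14 (its row matches the header).
g_12^1 = g_12
g_12^2 = g_12 * g_12 = g_14
The first power of g_12 equal to the identity is g_12^2, so ord(g_12) = 2.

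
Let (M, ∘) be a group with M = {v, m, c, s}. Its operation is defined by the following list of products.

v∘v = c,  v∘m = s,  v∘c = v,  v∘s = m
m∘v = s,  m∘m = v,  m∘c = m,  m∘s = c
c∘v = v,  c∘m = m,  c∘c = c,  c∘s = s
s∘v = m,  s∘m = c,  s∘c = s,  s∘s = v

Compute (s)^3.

m

s^1 = s
s^2 = s ∘ s = v
s^3 = v ∘ s = m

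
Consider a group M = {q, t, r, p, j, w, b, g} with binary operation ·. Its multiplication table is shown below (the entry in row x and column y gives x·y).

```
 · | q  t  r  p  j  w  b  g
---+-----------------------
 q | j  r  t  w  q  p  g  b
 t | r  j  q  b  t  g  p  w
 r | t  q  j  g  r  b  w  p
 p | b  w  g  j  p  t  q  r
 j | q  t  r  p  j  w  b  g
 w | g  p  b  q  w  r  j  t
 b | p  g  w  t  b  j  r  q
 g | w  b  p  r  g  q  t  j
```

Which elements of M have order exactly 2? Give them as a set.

Identity is j. Compute the order of each non-identity element by repeated multiplication:
  q: q → j  (order 2)
  t: t → j  (order 2)
  r: r → j  (order 2)
  p: p → j  (order 2)
  w: w → r → b → j  (order 4)
  b: b → r → w → j  (order 4)
  g: g → j  (order 2)
Elements of order 2: {g, p, q, r, t}.

{g, p, q, r, t}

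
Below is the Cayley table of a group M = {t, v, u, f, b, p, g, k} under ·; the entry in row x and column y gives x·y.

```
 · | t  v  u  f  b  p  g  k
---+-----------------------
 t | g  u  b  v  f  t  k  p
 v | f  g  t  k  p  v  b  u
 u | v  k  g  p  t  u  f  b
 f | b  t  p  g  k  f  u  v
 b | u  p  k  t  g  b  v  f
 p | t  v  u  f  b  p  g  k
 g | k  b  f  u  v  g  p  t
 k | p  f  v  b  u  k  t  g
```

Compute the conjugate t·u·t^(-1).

The identity is p. In row t, the entry p sits in column k, so t^(-1) = k.
t·u = b
b·k = f

f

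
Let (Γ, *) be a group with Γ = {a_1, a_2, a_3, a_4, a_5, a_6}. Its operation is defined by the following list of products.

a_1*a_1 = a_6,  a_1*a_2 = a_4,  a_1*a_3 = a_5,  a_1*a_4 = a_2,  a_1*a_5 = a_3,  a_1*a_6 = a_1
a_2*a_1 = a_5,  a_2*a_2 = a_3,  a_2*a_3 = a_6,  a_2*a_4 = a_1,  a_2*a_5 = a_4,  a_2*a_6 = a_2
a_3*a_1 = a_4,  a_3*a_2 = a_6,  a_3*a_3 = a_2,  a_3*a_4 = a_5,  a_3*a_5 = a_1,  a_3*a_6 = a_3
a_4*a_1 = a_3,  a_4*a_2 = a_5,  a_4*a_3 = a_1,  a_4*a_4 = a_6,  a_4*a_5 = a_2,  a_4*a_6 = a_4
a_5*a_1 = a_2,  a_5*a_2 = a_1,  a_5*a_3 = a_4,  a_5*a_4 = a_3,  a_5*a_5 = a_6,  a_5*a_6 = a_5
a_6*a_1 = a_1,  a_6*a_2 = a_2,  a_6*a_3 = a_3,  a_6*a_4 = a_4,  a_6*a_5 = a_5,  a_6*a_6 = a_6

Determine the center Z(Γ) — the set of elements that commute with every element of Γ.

An element z is central iff its row equals its column in the table.
For a_4: a_4 * a_3 = a_1 ≠ a_5 = a_3 * a_4, so a_4 ∉ Z.
Checking each element this way leaves Z(Γ) = {a_6}.

{a_6}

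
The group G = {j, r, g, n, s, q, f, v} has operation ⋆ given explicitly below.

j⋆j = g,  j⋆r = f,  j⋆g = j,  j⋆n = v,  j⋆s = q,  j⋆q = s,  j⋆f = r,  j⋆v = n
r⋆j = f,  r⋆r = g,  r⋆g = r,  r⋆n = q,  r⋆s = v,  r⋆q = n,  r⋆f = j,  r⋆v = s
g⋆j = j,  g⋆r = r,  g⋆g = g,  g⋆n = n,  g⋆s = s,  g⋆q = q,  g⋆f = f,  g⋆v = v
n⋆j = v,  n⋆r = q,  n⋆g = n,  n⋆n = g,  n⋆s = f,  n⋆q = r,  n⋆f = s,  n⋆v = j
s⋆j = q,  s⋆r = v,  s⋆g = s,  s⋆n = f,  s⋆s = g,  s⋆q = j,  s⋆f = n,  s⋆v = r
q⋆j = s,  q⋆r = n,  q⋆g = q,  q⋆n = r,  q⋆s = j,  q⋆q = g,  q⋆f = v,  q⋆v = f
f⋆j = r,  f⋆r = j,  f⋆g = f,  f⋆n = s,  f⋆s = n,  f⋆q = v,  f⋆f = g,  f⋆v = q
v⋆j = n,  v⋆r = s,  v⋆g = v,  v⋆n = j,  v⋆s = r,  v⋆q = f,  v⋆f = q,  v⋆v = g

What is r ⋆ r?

g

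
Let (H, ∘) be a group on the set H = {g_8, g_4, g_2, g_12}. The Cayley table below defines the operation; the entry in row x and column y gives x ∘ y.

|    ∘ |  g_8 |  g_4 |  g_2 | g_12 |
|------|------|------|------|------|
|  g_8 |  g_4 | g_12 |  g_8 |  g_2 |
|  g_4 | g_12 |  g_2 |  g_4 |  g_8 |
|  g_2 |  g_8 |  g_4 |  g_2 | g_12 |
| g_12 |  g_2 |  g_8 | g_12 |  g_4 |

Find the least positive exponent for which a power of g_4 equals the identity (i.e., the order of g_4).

The identity element is g_2 (its row matches the header).
g_4^1 = g_4
g_4^2 = g_4 ∘ g_4 = g_2
The first power of g_4 equal to the identity is g_4^2, so ord(g_4) = 2.

2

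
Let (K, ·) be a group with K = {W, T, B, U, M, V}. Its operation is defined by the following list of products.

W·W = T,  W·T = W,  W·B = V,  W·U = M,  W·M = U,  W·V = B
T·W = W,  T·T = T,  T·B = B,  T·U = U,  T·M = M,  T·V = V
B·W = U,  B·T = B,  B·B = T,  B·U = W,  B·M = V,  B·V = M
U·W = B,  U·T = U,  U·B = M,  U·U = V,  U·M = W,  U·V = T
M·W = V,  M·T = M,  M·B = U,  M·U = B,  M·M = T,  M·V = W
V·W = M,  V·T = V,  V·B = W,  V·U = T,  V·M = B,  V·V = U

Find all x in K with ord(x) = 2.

{B, M, W}

Identity is T. Compute the order of each non-identity element by repeated multiplication:
  W: W → T  (order 2)
  B: B → T  (order 2)
  U: U → V → T  (order 3)
  M: M → T  (order 2)
  V: V → U → T  (order 3)
Elements of order 2: {B, M, W}.
(Structurally, K here is isomorphic to the symmetric group S_3.)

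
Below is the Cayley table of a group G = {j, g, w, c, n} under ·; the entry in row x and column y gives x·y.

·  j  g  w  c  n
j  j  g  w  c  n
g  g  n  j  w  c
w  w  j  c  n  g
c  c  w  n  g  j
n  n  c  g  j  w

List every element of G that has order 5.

{c, g, n, w}

Identity is j. Compute the order of each non-identity element by repeated multiplication:
  g: g → n → c → w → j  (order 5)
  w: w → c → n → g → j  (order 5)
  c: c → g → w → n → j  (order 5)
  n: n → w → g → c → j  (order 5)
Elements of order 5: {c, g, n, w}.
(Structurally, G here is isomorphic to the cyclic group Z_5.)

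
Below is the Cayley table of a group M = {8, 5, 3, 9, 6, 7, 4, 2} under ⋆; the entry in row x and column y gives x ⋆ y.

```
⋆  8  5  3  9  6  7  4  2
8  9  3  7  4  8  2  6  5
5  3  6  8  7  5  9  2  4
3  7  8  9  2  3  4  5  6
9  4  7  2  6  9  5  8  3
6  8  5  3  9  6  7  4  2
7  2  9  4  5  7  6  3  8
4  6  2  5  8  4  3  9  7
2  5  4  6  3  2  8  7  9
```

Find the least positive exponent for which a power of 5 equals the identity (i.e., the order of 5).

2

The identity element is 6 (its row matches the header).
5^1 = 5
5^2 = 5 ⋆ 5 = 6
The first power of 5 equal to the identity is 5^2, so ord(5) = 2.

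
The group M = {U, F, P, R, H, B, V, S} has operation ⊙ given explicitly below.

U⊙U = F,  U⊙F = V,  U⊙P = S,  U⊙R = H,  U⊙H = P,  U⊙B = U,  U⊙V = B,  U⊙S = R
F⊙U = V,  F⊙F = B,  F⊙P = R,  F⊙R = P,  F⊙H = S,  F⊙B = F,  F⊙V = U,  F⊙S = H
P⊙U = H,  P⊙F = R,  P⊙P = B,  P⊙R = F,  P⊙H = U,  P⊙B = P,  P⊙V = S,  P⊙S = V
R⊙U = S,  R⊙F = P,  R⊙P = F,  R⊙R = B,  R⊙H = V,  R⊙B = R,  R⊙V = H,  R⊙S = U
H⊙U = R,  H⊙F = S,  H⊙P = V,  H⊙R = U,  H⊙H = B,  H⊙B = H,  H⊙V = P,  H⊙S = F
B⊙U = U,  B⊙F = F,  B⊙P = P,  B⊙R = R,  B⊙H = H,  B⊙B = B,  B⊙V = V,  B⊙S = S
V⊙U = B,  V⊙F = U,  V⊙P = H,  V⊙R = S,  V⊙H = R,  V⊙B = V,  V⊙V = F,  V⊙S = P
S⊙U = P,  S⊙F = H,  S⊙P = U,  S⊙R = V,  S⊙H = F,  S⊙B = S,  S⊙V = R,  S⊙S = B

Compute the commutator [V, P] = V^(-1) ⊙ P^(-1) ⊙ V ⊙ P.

Identity is B; from the table V^(-1) = U and P^(-1) = P.
U ⊙ P = S
S ⊙ V = R
R ⊙ P = F
(Structurally, M here is isomorphic to the dihedral group D_4.)

F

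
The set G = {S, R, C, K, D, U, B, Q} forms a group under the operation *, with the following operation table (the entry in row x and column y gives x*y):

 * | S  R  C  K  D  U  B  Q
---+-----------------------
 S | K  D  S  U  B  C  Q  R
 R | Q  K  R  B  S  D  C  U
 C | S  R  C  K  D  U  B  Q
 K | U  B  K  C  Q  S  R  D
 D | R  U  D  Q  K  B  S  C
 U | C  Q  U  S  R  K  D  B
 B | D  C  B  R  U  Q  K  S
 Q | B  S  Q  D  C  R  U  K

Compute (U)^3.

S

U^1 = U
U^2 = U*U = K
U^3 = K*U = S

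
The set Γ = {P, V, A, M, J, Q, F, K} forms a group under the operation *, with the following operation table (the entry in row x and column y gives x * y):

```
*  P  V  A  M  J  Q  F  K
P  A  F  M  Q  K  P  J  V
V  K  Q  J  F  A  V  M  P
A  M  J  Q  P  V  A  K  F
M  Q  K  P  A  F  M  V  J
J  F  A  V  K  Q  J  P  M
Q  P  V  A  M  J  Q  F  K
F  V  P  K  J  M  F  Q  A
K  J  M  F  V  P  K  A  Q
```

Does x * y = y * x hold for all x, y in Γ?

M * K = J but K * M = V.
Since M and K do not commute, Γ is not abelian.

No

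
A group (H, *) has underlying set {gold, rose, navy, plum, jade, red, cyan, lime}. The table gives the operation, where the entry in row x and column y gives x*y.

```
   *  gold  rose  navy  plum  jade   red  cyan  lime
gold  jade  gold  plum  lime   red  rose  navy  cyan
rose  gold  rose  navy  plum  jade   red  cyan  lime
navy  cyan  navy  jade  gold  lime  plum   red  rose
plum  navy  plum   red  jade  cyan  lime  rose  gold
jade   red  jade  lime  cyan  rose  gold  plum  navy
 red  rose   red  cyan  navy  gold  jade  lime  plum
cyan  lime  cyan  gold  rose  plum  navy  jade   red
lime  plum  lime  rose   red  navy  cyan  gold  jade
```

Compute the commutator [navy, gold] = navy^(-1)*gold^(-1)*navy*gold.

Identity is rose; from the table navy^(-1) = lime and gold^(-1) = red.
lime*red = cyan
cyan*navy = gold
gold*gold = jade

jade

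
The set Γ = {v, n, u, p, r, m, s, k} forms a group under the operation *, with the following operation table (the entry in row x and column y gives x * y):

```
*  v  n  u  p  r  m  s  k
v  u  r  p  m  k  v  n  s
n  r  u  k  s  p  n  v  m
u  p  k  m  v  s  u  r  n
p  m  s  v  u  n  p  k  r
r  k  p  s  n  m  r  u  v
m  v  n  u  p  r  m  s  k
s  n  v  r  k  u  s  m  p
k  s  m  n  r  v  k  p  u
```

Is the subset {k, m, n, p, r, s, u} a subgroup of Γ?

p * u = v, which is not in {k, m, n, p, r, s, u}.
The subset is not closed under *, so it is not a subgroup.

No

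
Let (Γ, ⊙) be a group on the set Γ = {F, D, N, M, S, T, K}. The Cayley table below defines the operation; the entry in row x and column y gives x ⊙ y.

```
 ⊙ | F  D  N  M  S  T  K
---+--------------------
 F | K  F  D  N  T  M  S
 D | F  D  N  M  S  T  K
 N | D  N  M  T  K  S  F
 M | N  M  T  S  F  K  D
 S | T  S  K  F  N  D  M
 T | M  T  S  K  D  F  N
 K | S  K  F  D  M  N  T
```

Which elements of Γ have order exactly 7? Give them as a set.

{F, K, M, N, S, T}

Identity is D. Compute the order of each non-identity element by repeated multiplication:
  F: F → K → S → T → M → N → D  (order 7)
  N: N → M → T → S → K → F → D  (order 7)
  M: M → S → F → N → T → K → D  (order 7)
  S: S → N → K → M → F → T → D  (order 7)
  T: T → F → M → K → N → S → D  (order 7)
  K: K → T → N → F → S → M → D  (order 7)
Elements of order 7: {F, K, M, N, S, T}.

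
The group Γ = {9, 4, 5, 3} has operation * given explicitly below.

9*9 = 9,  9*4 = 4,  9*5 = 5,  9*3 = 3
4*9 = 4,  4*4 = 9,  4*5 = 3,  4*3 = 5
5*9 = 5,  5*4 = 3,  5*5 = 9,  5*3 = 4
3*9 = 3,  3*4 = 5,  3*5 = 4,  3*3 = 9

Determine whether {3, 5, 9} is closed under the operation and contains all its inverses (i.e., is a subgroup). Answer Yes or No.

No

3 * 5 = 4, which is not in {3, 5, 9}.
The subset is not closed under *, so it is not a subgroup.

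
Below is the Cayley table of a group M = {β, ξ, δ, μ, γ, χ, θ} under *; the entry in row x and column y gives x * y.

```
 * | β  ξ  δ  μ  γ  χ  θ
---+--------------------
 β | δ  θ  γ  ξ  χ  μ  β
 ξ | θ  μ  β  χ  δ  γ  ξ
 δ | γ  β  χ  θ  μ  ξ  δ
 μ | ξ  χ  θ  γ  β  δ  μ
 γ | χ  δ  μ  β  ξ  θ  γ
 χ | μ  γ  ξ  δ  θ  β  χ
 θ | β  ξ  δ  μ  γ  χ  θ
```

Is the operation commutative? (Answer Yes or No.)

Yes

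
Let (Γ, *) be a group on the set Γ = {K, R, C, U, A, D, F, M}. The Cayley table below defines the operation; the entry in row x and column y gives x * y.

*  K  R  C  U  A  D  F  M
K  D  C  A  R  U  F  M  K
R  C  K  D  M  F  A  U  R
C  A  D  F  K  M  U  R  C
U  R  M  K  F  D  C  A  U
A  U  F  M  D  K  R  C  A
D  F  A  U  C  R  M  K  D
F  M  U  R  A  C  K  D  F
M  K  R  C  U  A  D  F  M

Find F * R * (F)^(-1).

The identity is M. In row F, the entry M sits in column K, so F^(-1) = K.
F * R = U
U * K = R
(Structurally, Γ here is isomorphic to the cyclic group Z_8.)

R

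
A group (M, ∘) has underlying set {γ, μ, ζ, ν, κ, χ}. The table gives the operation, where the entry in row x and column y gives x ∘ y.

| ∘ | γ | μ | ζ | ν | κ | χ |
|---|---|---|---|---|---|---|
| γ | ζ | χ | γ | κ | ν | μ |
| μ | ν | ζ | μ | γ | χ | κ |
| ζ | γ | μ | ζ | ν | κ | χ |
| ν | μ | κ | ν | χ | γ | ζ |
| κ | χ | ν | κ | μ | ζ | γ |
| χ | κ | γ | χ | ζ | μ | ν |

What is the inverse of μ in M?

First locate the identity: row ζ matches the header, so ζ is the identity.
Scan row μ for ζ: μ ∘ μ = ζ. Hence μ^(-1) = μ.
(Structurally, M here is isomorphic to the symmetric group S_3.)

μ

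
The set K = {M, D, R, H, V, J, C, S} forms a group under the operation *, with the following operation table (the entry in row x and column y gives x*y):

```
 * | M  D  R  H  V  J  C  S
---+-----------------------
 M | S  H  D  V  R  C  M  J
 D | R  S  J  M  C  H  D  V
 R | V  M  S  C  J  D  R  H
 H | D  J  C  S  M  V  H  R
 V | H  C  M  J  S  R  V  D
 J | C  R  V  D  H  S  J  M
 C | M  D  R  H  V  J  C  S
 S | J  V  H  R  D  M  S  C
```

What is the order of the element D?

The identity element is C (its row matches the header).
D^1 = D
D^2 = D*D = S
D^3 = S*D = V
D^4 = V*D = C
The first power of D equal to the identity is D^4, so ord(D) = 4.

4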